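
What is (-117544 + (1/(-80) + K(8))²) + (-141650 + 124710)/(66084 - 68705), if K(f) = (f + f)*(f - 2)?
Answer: -1817069043139/16774400 ≈ -1.0832e+5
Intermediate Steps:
K(f) = 2*f*(-2 + f) (K(f) = (2*f)*(-2 + f) = 2*f*(-2 + f))
(-117544 + (1/(-80) + K(8))²) + (-141650 + 124710)/(66084 - 68705) = (-117544 + (1/(-80) + 2*8*(-2 + 8))²) + (-141650 + 124710)/(66084 - 68705) = (-117544 + (-1/80 + 2*8*6)²) - 16940/(-2621) = (-117544 + (-1/80 + 96)²) - 16940*(-1/2621) = (-117544 + (7679/80)²) + 16940/2621 = (-117544 + 58967041/6400) + 16940/2621 = -693314559/6400 + 16940/2621 = -1817069043139/16774400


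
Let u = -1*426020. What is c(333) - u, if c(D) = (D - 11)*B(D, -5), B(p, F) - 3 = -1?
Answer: 426664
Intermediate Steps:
B(p, F) = 2 (B(p, F) = 3 - 1 = 2)
u = -426020
c(D) = -22 + 2*D (c(D) = (D - 11)*2 = (-11 + D)*2 = -22 + 2*D)
c(333) - u = (-22 + 2*333) - 1*(-426020) = (-22 + 666) + 426020 = 644 + 426020 = 426664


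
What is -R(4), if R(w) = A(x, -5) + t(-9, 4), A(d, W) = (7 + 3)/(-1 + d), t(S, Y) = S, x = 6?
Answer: 7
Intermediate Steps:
A(d, W) = 10/(-1 + d)
R(w) = -7 (R(w) = 10/(-1 + 6) - 9 = 10/5 - 9 = 10*(1/5) - 9 = 2 - 9 = -7)
-R(4) = -1*(-7) = 7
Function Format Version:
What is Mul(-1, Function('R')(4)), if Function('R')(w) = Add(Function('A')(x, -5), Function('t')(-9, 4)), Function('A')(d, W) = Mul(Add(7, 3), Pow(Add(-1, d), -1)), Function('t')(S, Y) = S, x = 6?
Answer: 7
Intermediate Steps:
Function('A')(d, W) = Mul(10, Pow(Add(-1, d), -1))
Function('R')(w) = -7 (Function('R')(w) = Add(Mul(10, Pow(Add(-1, 6), -1)), -9) = Add(Mul(10, Pow(5, -1)), -9) = Add(Mul(10, Rational(1, 5)), -9) = Add(2, -9) = -7)
Mul(-1, Function('R')(4)) = Mul(-1, -7) = 7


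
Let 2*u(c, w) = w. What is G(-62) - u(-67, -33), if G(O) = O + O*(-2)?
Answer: 157/2 ≈ 78.500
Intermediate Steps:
u(c, w) = w/2
G(O) = -O (G(O) = O - 2*O = -O)
G(-62) - u(-67, -33) = -1*(-62) - (-33)/2 = 62 - 1*(-33/2) = 62 + 33/2 = 157/2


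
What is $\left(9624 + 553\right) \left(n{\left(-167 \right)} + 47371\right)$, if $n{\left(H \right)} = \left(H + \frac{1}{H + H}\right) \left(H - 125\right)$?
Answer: $\frac{163388590307}{167} \approx 9.7837 \cdot 10^{8}$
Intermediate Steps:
$n{\left(H \right)} = \left(-125 + H\right) \left(H + \frac{1}{2 H}\right)$ ($n{\left(H \right)} = \left(H + \frac{1}{2 H}\right) \left(-125 + H\right) = \left(-125 + H\right) \left(H + \frac{1}{2 H}\right)$)
$\left(9624 + 553\right) \left(n{\left(-167 \right)} + 47371\right) = \left(9624 + 553\right) \left(\left(\frac{1}{2} + \left(-167\right)^{2} - -20875 - \frac{125}{2 \left(-167\right)}\right) + 47371\right) = 10177 \left(\left(\frac{1}{2} + 27889 + 20875 - - \frac{125}{334}\right) + 47371\right) = 10177 \left(\left(\frac{1}{2} + 27889 + 20875 + \frac{125}{334}\right) + 47371\right) = 10177 \left(\frac{8143734}{167} + 47371\right) = 10177 \cdot \frac{16054691}{167} = \frac{163388590307}{167}$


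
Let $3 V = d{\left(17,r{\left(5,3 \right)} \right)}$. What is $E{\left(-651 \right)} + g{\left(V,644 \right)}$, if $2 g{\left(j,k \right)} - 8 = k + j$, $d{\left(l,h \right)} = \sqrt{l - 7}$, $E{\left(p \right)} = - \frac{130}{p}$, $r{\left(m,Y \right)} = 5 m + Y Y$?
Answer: $\frac{212356}{651} + \frac{\sqrt{10}}{6} \approx 326.73$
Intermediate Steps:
$r{\left(m,Y \right)} = Y^{2} + 5 m$ ($r{\left(m,Y \right)} = 5 m + Y^{2} = Y^{2} + 5 m$)
$d{\left(l,h \right)} = \sqrt{-7 + l}$
$V = \frac{\sqrt{10}}{3}$ ($V = \frac{\sqrt{-7 + 17}}{3} = \frac{\sqrt{10}}{3} \approx 1.0541$)
$g{\left(j,k \right)} = 4 + \frac{j}{2} + \frac{k}{2}$ ($g{\left(j,k \right)} = 4 + \frac{k + j}{2} = 4 + \frac{j + k}{2} = 4 + \left(\frac{j}{2} + \frac{k}{2}\right) = 4 + \frac{j}{2} + \frac{k}{2}$)
$E{\left(-651 \right)} + g{\left(V,644 \right)} = - \frac{130}{-651} + \left(4 + \frac{\frac{1}{3} \sqrt{10}}{2} + \frac{1}{2} \cdot 644\right) = \left(-130\right) \left(- \frac{1}{651}\right) + \left(4 + \frac{\sqrt{10}}{6} + 322\right) = \frac{130}{651} + \left(326 + \frac{\sqrt{10}}{6}\right) = \frac{212356}{651} + \frac{\sqrt{10}}{6}$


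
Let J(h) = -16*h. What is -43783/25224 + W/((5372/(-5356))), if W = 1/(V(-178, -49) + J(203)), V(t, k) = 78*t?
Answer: -251834393293/145090188456 ≈ -1.7357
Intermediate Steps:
W = -1/17132 (W = 1/(78*(-178) - 16*203) = 1/(-13884 - 3248) = 1/(-17132) = -1/17132 ≈ -5.8370e-5)
-43783/25224 + W/((5372/(-5356))) = -43783/25224 - 1/(17132*(5372/(-5356))) = -43783*1/25224 - 1/(17132*(5372*(-1/5356))) = -43783/25224 - 1/(17132*(-1343/1339)) = -43783/25224 - 1/17132*(-1339/1343) = -43783/25224 + 1339/23008276 = -251834393293/145090188456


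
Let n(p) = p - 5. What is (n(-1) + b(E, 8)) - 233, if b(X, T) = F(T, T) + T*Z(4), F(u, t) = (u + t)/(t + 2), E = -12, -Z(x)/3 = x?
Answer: -1667/5 ≈ -333.40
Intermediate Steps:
Z(x) = -3*x
n(p) = -5 + p
F(u, t) = (t + u)/(2 + t)
b(X, T) = -12*T + 2*T/(2 + T) (b(X, T) = (T + T)/(2 + T) + T*(-3*4) = (2*T)/(2 + T) + T*(-12) = 2*T/(2 + T) - 12*T = -12*T + 2*T/(2 + T))
(n(-1) + b(E, 8)) - 233 = ((-5 - 1) + 2*8*(-11 - 6*8)/(2 + 8)) - 233 = (-6 + 2*8*(-11 - 48)/10) - 233 = (-6 + 2*8*(1/10)*(-59)) - 233 = (-6 - 472/5) - 233 = -502/5 - 233 = -1667/5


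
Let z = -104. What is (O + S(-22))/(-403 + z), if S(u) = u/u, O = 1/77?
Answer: -2/1001 ≈ -0.0019980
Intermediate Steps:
O = 1/77 ≈ 0.012987
S(u) = 1
(O + S(-22))/(-403 + z) = (1/77 + 1)/(-403 - 104) = (78/77)/(-507) = (78/77)*(-1/507) = -2/1001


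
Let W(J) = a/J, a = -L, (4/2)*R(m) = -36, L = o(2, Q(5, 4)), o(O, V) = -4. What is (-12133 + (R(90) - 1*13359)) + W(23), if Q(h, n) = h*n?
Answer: -586726/23 ≈ -25510.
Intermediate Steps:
L = -4
R(m) = -18 (R(m) = (½)*(-36) = -18)
a = 4 (a = -1*(-4) = 4)
W(J) = 4/J
(-12133 + (R(90) - 1*13359)) + W(23) = (-12133 + (-18 - 1*13359)) + 4/23 = (-12133 + (-18 - 13359)) + 4*(1/23) = (-12133 - 13377) + 4/23 = -25510 + 4/23 = -586726/23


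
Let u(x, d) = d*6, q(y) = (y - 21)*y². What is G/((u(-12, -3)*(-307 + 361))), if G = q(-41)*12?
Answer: 104222/81 ≈ 1286.7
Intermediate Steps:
q(y) = y²*(-21 + y) (q(y) = (-21 + y)*y² = y²*(-21 + y))
u(x, d) = 6*d
G = -1250664 (G = ((-41)²*(-21 - 41))*12 = (1681*(-62))*12 = -104222*12 = -1250664)
G/((u(-12, -3)*(-307 + 361))) = -1250664*(-1/(18*(-307 + 361))) = -1250664/((-18*54)) = -1250664/(-972) = -1250664*(-1/972) = 104222/81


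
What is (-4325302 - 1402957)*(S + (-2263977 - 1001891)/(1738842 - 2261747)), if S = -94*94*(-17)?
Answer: -449954009674761552/522905 ≈ -8.6049e+11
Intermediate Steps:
S = 150212 (S = -8836*(-17) = 150212)
(-4325302 - 1402957)*(S + (-2263977 - 1001891)/(1738842 - 2261747)) = (-4325302 - 1402957)*(150212 + (-2263977 - 1001891)/(1738842 - 2261747)) = -5728259*(150212 - 3265868/(-522905)) = -5728259*(150212 - 3265868*(-1/522905)) = -5728259*(150212 + 3265868/522905) = -5728259*78549871728/522905 = -449954009674761552/522905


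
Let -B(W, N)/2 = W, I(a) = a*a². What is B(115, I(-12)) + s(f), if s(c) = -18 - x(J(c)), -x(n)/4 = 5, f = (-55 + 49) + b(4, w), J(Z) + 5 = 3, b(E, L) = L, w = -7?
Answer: -228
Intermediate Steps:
J(Z) = -2 (J(Z) = -5 + 3 = -2)
I(a) = a³
B(W, N) = -2*W
f = -13 (f = (-55 + 49) - 7 = -6 - 7 = -13)
x(n) = -20 (x(n) = -4*5 = -20)
s(c) = 2 (s(c) = -18 - 1*(-20) = -18 + 20 = 2)
B(115, I(-12)) + s(f) = -2*115 + 2 = -230 + 2 = -228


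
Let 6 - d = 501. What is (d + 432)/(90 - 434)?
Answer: 63/344 ≈ 0.18314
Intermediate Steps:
d = -495 (d = 6 - 1*501 = 6 - 501 = -495)
(d + 432)/(90 - 434) = (-495 + 432)/(90 - 434) = -63/(-344) = -63*(-1/344) = 63/344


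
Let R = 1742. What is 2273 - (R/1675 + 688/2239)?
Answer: 127155761/55975 ≈ 2271.7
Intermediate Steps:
2273 - (R/1675 + 688/2239) = 2273 - (1742/1675 + 688/2239) = 2273 - (1742*(1/1675) + 688*(1/2239)) = 2273 - (26/25 + 688/2239) = 2273 - 1*75414/55975 = 2273 - 75414/55975 = 127155761/55975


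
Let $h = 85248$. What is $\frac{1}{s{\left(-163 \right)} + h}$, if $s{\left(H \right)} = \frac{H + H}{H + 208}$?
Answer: $\frac{45}{3835834} \approx 1.1731 \cdot 10^{-5}$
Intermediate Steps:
$s{\left(H \right)} = \frac{2 H}{208 + H}$
$\frac{1}{s{\left(-163 \right)} + h} = \frac{1}{2 \left(-163\right) \frac{1}{208 - 163} + 85248} = \frac{1}{2 \left(-163\right) \frac{1}{45} + 85248} = \frac{1}{- \frac{326}{45} + 85248} = \frac{1}{\frac{3835834}{45}} = \frac{45}{3835834}$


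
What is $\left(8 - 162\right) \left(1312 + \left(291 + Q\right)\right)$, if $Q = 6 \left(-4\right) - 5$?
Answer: $-242396$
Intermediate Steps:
$Q = -29$ ($Q = -24 - 5 = -29$)
$\left(8 - 162\right) \left(1312 + \left(291 + Q\right)\right) = \left(8 - 162\right) \left(1312 + \left(291 - 29\right)\right) = \left(8 - 162\right) \left(1312 + 262\right) = \left(-154\right) 1574 = -242396$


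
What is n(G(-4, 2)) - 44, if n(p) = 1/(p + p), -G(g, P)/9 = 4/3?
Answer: -1057/24 ≈ -44.042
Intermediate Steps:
G(g, P) = -12 (G(g, P) = -36/3 = -9*4/3 = -12)
n(p) = 1/(2*p)
n(G(-4, 2)) - 44 = (½)/(-12) - 44 = (½)*(-1/12) - 44 = -1/24 - 44 = -1057/24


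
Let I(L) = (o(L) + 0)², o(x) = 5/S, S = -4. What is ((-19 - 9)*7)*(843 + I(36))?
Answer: -662137/4 ≈ -1.6553e+5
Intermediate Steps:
o(x) = -5/4 (o(x) = 5/(-4) = 5*(-¼) = -5/4)
I(L) = 25/16 (I(L) = (-5/4 + 0)² = (-5/4)² = 25/16)
((-19 - 9)*7)*(843 + I(36)) = ((-19 - 9)*7)*(843 + 25/16) = -28*7*(13513/16) = -196*13513/16 = -662137/4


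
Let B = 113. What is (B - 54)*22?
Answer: 1298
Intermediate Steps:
(B - 54)*22 = (113 - 54)*22 = 59*22 = 1298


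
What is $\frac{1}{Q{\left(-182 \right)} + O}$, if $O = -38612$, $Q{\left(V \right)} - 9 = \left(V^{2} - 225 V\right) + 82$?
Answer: $\frac{1}{35553} \approx 2.8127 \cdot 10^{-5}$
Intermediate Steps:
$Q{\left(V \right)} = 91 + V^{2} - 225 V$ ($Q{\left(V \right)} = 9 + \left(\left(V^{2} - 225 V\right) + 82\right) = 9 + \left(82 + V^{2} - 225 V\right) = 91 + V^{2} - 225 V$)
$\frac{1}{Q{\left(-182 \right)} + O} = \frac{1}{\left(91 + \left(-182\right)^{2} - -40950\right) - 38612} = \frac{1}{\left(91 + 33124 + 40950\right) - 38612} = \frac{1}{74165 - 38612} = \frac{1}{35553}$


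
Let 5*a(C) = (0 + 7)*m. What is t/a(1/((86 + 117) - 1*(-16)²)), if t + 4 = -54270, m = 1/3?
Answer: -814110/7 ≈ -1.1630e+5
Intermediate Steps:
m = ⅓ (m = 1*(⅓) = ⅓ ≈ 0.33333)
t = -54274 (t = -4 - 54270 = -54274)
a(C) = 7/15 (a(C) = ((0 + 7)*(⅓))/5 = (7*(⅓))/5 = (⅕)*(7/3) = 7/15)
t/a(1/((86 + 117) - 1*(-16)²)) = -54274/7/15 = -54274*15/7 = -814110/7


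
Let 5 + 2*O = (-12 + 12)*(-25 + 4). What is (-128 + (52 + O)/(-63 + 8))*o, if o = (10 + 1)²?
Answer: -155969/10 ≈ -15597.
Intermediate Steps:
O = -5/2 (O = -5/2 + ((-12 + 12)*(-25 + 4))/2 = -5/2 + (0*(-21))/2 = -5/2 + (½)*0 = -5/2 + 0 = -5/2 ≈ -2.5000)
o = 121 (o = 11² = 121)
(-128 + (52 + O)/(-63 + 8))*o = (-128 + (52 - 5/2)/(-63 + 8))*121 = (-128 + (99/2)/(-55))*121 = (-128 + (99/2)*(-1/55))*121 = (-128 - 9/10)*121 = -1289/10*121 = -155969/10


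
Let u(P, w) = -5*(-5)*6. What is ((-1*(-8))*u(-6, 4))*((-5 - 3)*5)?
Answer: -48000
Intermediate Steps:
u(P, w) = 150 (u(P, w) = 25*6 = 150)
((-1*(-8))*u(-6, 4))*((-5 - 3)*5) = (-1*(-8)*150)*((-5 - 3)*5) = (8*150)*(-8*5) = 1200*(-40) = -48000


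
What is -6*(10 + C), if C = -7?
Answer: -18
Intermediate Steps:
-6*(10 + C) = -6*(10 - 7) = -6*3 = -18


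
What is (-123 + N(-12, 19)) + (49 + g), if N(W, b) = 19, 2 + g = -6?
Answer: -63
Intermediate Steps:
g = -8 (g = -2 - 6 = -8)
(-123 + N(-12, 19)) + (49 + g) = (-123 + 19) + (49 - 8) = -104 + 41 = -63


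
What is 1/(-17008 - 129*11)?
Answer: -1/18427 ≈ -5.4268e-5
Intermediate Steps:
1/(-17008 - 129*11) = 1/(-17008 - 1*1419) = 1/(-17008 - 1419) = 1/(-18427) = -1/18427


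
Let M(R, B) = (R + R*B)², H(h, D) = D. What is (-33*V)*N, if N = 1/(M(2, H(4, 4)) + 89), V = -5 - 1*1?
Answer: 22/21 ≈ 1.0476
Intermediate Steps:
V = -6 (V = -5 - 1 = -6)
M(R, B) = (R + B*R)²
N = 1/189 (N = 1/(2²*(1 + 4)² + 89) = 1/(4*5² + 89) = 1/(4*25 + 89) = 1/(100 + 89) = 1/189 ≈ 0.0052910)
(-33*V)*N = -33*(-6)*(1/189) = 198*(1/189) = 22/21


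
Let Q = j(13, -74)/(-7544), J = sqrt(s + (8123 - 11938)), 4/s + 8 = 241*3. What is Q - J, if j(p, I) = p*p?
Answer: -169/7544 - I*sqrt(1950320515)/715 ≈ -0.022402 - 61.766*I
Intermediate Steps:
s = 4/715 (s = 4/(-8 + 241*3) = 4/(-8 + 723) = 4/715 ≈ 0.0055944)
j(p, I) = p**2
J = I*sqrt(1950320515)/715 (J = sqrt(4/715 + (8123 - 11938)) = sqrt(4/715 - 3815) = sqrt(-2727721/715) = I*sqrt(1950320515)/715 ≈ 61.766*I)
Q = -169/7544 (Q = 13**2/(-7544) = 169*(-1/7544) = -169/7544 ≈ -0.022402)
Q - J = -169/7544 - I*sqrt(1950320515)/715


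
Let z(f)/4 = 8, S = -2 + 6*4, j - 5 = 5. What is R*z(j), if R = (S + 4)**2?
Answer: 21632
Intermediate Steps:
j = 10 (j = 5 + 5 = 10)
S = 22 (S = -2 + 24 = 22)
z(f) = 32 (z(f) = 4*8 = 32)
R = 676 (R = (22 + 4)**2 = 26**2 = 676)
R*z(j) = 676*32 = 21632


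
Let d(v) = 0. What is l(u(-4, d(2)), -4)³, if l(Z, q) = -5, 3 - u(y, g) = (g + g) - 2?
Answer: -125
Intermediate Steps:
u(y, g) = 5 - 2*g (u(y, g) = 3 - ((g + g) - 2) = 3 - (2*g - 2) = 3 - (-2 + 2*g) = 3 + (2 - 2*g) = 5 - 2*g)
l(u(-4, d(2)), -4)³ = (-5)³ = -125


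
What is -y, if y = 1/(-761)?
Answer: 1/761 ≈ 0.0013141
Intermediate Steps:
y = -1/761 ≈ -0.0013141
-y = -1*(-1/761) = 1/761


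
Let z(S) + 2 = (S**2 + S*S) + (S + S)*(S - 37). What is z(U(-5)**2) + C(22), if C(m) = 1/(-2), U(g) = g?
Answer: 1295/2 ≈ 647.50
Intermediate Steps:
C(m) = -1/2
z(S) = -2 + 2*S**2 + 2*S*(-37 + S) (z(S) = -2 + ((S**2 + S*S) + (S + S)*(S - 37)) = -2 + ((S**2 + S**2) + (2*S)*(-37 + S)) = -2 + (2*S**2 + 2*S*(-37 + S)) = -2 + 2*S**2 + 2*S*(-37 + S))
z(U(-5)**2) + C(22) = (-2 - 74*(-5)**2 + 4*((-5)**2)**2) - 1/2 = (-2 - 74*25 + 4*25**2) - 1/2 = (-2 - 1850 + 4*625) - 1/2 = (-2 - 1850 + 2500) - 1/2 = 648 - 1/2 = 1295/2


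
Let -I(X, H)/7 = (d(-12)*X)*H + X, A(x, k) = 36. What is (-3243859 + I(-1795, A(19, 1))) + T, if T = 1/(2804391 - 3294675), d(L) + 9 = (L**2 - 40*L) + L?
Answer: 132146112182183/490284 ≈ 2.6953e+8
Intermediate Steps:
d(L) = -9 + L**2 - 39*L (d(L) = -9 + ((L**2 - 40*L) + L) = -9 + (L**2 - 39*L) = -9 + L**2 - 39*L)
I(X, H) = -7*X - 4221*H*X (I(X, H) = -7*(((-9 + (-12)**2 - 39*(-12))*X)*H + X) = -7*(((-9 + 144 + 468)*X)*H + X) = -7*((603*X)*H + X) = -7*(603*H*X + X) = -7*(X + 603*H*X) = -7*X - 4221*H*X)
T = -1/490284 (T = 1/(-490284) = -1/490284 ≈ -2.0396e-6)
(-3243859 + I(-1795, A(19, 1))) + T = (-3243859 - 7*(-1795)*(1 + 603*36)) - 1/490284 = (-3243859 - 7*(-1795)*(1 + 21708)) - 1/490284 = (-3243859 - 7*(-1795)*21709) - 1/490284 = (-3243859 + 272773585) - 1/490284 = 269529726 - 1/490284 = 132146112182183/490284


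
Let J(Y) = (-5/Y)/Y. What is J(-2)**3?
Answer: -125/64 ≈ -1.9531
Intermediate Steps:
J(Y) = -5/Y**2
J(-2)**3 = (-5/(-2)**2)**3 = (-5*1/4)**3 = (-5/4)**3 = -125/64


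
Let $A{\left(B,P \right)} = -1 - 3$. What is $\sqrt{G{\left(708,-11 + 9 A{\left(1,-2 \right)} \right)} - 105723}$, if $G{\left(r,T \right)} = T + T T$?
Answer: $i \sqrt{103561} \approx 321.81 i$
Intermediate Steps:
$A{\left(B,P \right)} = -4$
$G{\left(r,T \right)} = T + T^{2}$
$\sqrt{G{\left(708,-11 + 9 A{\left(1,-2 \right)} \right)} - 105723} = \sqrt{\left(-11 + 9 \left(-4\right)\right) \left(1 + \left(-11 + 9 \left(-4\right)\right)\right) - 105723} = \sqrt{\left(-11 - 36\right) \left(1 - 47\right) - 105723} = \sqrt{- 47 \left(1 - 47\right) - 105723} = \sqrt{\left(-47\right) \left(-46\right) - 105723} = \sqrt{2162 - 105723} = \sqrt{-103561} = i \sqrt{103561}$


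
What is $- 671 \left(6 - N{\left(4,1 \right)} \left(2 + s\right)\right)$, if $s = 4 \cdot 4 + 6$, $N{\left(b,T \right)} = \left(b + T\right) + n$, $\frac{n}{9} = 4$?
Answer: $656238$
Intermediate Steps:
$n = 36$ ($n = 9 \cdot 4 = 36$)
$N{\left(b,T \right)} = 36 + T + b$ ($N{\left(b,T \right)} = \left(b + T\right) + 36 = \left(T + b\right) + 36 = 36 + T + b$)
$s = 22$ ($s = 16 + 6 = 22$)
$- 671 \left(6 - N{\left(4,1 \right)} \left(2 + s\right)\right) = - 671 \left(6 - \left(36 + 1 + 4\right) \left(2 + 22\right)\right) = - 671 \left(6 - 41 \cdot 24\right) = - 671 \left(6 - 984\right) = \left(-671\right) \left(-978\right) = 656238$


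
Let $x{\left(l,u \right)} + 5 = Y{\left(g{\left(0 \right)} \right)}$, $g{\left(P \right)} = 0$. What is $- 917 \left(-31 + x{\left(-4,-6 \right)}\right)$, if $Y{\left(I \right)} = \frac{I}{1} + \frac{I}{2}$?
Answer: $33012$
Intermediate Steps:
$Y{\left(I \right)} = \frac{3 I}{2}$ ($Y{\left(I \right)} = I 1 + I \frac{1}{2} = I + \frac{I}{2} = \frac{3 I}{2}$)
$x{\left(l,u \right)} = -5$ ($x{\left(l,u \right)} = -5 + \frac{3}{2} \cdot 0 = -5 + 0 = -5$)
$- 917 \left(-31 + x{\left(-4,-6 \right)}\right) = - 917 \left(-31 - 5\right) = \left(-917\right) \left(-36\right) = 33012$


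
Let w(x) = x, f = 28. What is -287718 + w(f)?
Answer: -287690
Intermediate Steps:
-287718 + w(f) = -287718 + 28 = -287690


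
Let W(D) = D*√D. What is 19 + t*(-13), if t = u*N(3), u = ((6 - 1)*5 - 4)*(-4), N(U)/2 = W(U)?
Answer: 19 + 6552*√3 ≈ 11367.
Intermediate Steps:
W(D) = D^(3/2)
N(U) = 2*U^(3/2)
u = -84 (u = (5*5 - 4)*(-4) = (25 - 4)*(-4) = 21*(-4) = -84)
t = -504*√3 (t = -168*3^(3/2) = -168*3*√3 = -504*√3 ≈ -872.95)
19 + t*(-13) = 19 - 504*√3*(-13) = 19 + 6552*√3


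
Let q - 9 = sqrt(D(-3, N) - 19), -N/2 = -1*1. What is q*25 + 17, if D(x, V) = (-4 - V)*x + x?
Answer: 242 + 50*I ≈ 242.0 + 50.0*I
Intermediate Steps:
N = 2 (N = -(-2) = -2*(-1) = 2)
D(x, V) = x + x*(-4 - V) (D(x, V) = x*(-4 - V) + x = x + x*(-4 - V))
q = 9 + 2*I (q = 9 + sqrt(-1*(-3)*(3 + 2) - 19) = 9 + sqrt(-1*(-3)*5 - 19) = 9 + sqrt(15 - 19) = 9 + sqrt(-4) = 9 + 2*I ≈ 9.0 + 2.0*I)
q*25 + 17 = (9 + 2*I)*25 + 17 = (225 + 50*I) + 17 = 242 + 50*I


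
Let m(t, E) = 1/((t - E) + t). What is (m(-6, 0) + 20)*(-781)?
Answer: -186659/12 ≈ -15555.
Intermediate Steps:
m(t, E) = 1/(-E + 2*t)
(m(-6, 0) + 20)*(-781) = (1/(-1*0 + 2*(-6)) + 20)*(-781) = (1/(0 - 12) + 20)*(-781) = (1/(-12) + 20)*(-781) = (-1/12 + 20)*(-781) = (239/12)*(-781) = -186659/12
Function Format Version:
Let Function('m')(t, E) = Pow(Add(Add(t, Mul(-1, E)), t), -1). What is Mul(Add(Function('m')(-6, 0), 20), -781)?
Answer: Rational(-186659, 12) ≈ -15555.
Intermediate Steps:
Function('m')(t, E) = Pow(Add(Mul(-1, E), Mul(2, t)), -1)
Mul(Add(Function('m')(-6, 0), 20), -781) = Mul(Add(Pow(Add(Mul(-1, 0), Mul(2, -6)), -1), 20), -781) = Mul(Add(Pow(Add(0, -12), -1), 20), -781) = Mul(Add(Pow(-12, -1), 20), -781) = Mul(Add(Rational(-1, 12), 20), -781) = Mul(Rational(239, 12), -781) = Rational(-186659, 12)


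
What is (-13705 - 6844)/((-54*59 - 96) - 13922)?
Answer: 20549/17204 ≈ 1.1944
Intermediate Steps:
(-13705 - 6844)/((-54*59 - 96) - 13922) = -20549/((-3186 - 96) - 13922) = -20549/(-3282 - 13922) = -20549/(-17204) = -20549*(-1/17204) = 20549/17204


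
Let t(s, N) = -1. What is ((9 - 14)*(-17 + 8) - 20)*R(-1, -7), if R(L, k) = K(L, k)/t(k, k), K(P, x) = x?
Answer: 175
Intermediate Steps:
R(L, k) = -k (R(L, k) = k/(-1) = k*(-1) = -k)
((9 - 14)*(-17 + 8) - 20)*R(-1, -7) = ((9 - 14)*(-17 + 8) - 20)*(-1*(-7)) = (-5*(-9) - 20)*7 = (45 - 20)*7 = 25*7 = 175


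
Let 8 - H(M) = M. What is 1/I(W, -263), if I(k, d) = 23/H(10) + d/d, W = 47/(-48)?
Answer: -2/21 ≈ -0.095238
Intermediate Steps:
W = -47/48 (W = 47*(-1/48) = -47/48 ≈ -0.97917)
H(M) = 8 - M
I(k, d) = -21/2 (I(k, d) = 23/(8 - 1*10) + d/d = 23/(8 - 10) + 1 = 23/(-2) + 1 = 23*(-½) + 1 = -23/2 + 1 = -21/2)
1/I(W, -263) = 1/(-21/2) = -2/21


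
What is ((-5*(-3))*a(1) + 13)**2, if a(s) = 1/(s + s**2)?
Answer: 1681/4 ≈ 420.25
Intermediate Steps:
((-5*(-3))*a(1) + 13)**2 = ((-5*(-3))*(1/(1*(1 + 1))) + 13)**2 = (15*(1/2) + 13)**2 = (15/2 + 13)**2 = (41/2)**2 = 1681/4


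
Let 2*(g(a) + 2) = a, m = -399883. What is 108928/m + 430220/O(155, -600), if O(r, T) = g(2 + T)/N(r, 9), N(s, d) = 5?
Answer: -122888729804/17194969 ≈ -7146.8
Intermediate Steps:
g(a) = -2 + a/2
O(r, T) = -⅕ + T/10 (O(r, T) = (-2 + (2 + T)/2)/5 = (-2 + (1 + T/2))*(⅕) = (-1 + T/2)*(⅕) = -⅕ + T/10)
108928/m + 430220/O(155, -600) = 108928/(-399883) + 430220/(-⅕ + (⅒)*(-600)) = 108928*(-1/399883) + 430220/(-⅕ - 60) = -108928/399883 + 430220/(-301/5) = -108928/399883 + 430220*(-5/301) = -108928/399883 - 307300/43 = -122888729804/17194969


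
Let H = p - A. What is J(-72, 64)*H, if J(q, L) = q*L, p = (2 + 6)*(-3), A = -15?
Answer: 41472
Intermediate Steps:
p = -24 (p = 8*(-3) = -24)
J(q, L) = L*q
H = -9 (H = -24 - 1*(-15) = -24 + 15 = -9)
J(-72, 64)*H = (64*(-72))*(-9) = -4608*(-9) = 41472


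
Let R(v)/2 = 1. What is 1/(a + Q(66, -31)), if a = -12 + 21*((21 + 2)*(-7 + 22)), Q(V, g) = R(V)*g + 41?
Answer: 1/7212 ≈ 0.00013866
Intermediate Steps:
R(v) = 2 (R(v) = 2*1 = 2)
Q(V, g) = 41 + 2*g (Q(V, g) = 2*g + 41 = 41 + 2*g)
a = 7233 (a = -12 + 21*(23*15) = -12 + 21*345 = -12 + 7245 = 7233)
1/(a + Q(66, -31)) = 1/(7233 + (41 + 2*(-31))) = 1/(7233 + (41 - 62)) = 1/(7233 - 21) = 1/7212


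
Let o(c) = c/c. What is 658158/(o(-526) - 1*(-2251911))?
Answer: 329079/1125956 ≈ 0.29227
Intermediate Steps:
o(c) = 1
658158/(o(-526) - 1*(-2251911)) = 658158/(1 - 1*(-2251911)) = 658158/(1 + 2251911) = 658158/2251912 = 658158*(1/2251912) = 329079/1125956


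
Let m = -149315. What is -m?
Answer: 149315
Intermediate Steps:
-m = -1*(-149315) = 149315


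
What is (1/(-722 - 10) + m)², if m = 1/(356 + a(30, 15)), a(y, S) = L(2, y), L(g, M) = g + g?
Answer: 961/482241600 ≈ 1.9928e-6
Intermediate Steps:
L(g, M) = 2*g
a(y, S) = 4 (a(y, S) = 2*2 = 4)
m = 1/360 (m = 1/(356 + 4) = 1/360 ≈ 0.0027778)
(1/(-722 - 10) + m)² = (1/(-722 - 10) + 1/360)² = (1/(-732) + 1/360)² = (-1/732 + 1/360)² = (31/21960)² = 961/482241600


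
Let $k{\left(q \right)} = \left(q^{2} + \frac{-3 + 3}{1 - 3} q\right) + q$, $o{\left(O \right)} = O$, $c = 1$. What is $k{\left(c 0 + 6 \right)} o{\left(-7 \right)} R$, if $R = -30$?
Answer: $8820$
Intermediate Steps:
$k{\left(q \right)} = q + q^{2}$ ($k{\left(q \right)} = \left(q^{2} + \frac{0}{-2} q\right) + q = \left(q^{2} + 0 \left(- \frac{1}{2}\right) q\right) + q = \left(q^{2} + 0 q\right) + q = \left(q^{2} + 0\right) + q = q^{2} + q = q + q^{2}$)
$k{\left(c 0 + 6 \right)} o{\left(-7 \right)} R = \left(1 \cdot 0 + 6\right) \left(1 + \left(1 \cdot 0 + 6\right)\right) \left(-7\right) \left(-30\right) = \left(0 + 6\right) \left(1 + \left(0 + 6\right)\right) \left(-7\right) \left(-30\right) = 6 \left(1 + 6\right) \left(-7\right) \left(-30\right) = 6 \cdot 7 \left(-7\right) \left(-30\right) = 42 \left(-7\right) \left(-30\right) = \left(-294\right) \left(-30\right) = 8820$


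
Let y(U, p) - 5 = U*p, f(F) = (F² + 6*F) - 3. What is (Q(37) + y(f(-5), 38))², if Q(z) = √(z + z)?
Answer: (299 - √74)² ≈ 84331.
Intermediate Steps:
Q(z) = √2*√z (Q(z) = √(2*z) = √2*√z)
f(F) = -3 + F² + 6*F
y(U, p) = 5 + U*p
(Q(37) + y(f(-5), 38))² = (√2*√37 + (5 + (-3 + (-5)² + 6*(-5))*38))² = (√74 + (5 + (-3 + 25 - 30)*38))² = (√74 + (5 - 8*38))² = (√74 + (5 - 304))² = (√74 - 299)² = (-299 + √74)²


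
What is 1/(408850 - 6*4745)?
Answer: 1/380380 ≈ 2.6289e-6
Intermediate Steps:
1/(408850 - 6*4745) = 1/(408850 - 28470) = 1/380380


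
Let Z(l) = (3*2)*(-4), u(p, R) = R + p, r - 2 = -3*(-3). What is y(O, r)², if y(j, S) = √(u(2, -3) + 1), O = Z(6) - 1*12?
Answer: 0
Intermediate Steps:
r = 11 (r = 2 - 3*(-3) = 2 + 9 = 11)
Z(l) = -24 (Z(l) = 6*(-4) = -24)
O = -36 (O = -24 - 1*12 = -24 - 12 = -36)
y(j, S) = 0 (y(j, S) = √((-3 + 2) + 1) = √(-1 + 1) = √0 = 0)
y(O, r)² = 0² = 0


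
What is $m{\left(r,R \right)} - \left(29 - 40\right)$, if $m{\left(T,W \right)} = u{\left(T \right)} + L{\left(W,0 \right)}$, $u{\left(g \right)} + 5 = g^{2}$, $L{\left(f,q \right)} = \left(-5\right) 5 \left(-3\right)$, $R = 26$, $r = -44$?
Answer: $2017$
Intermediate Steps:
$L{\left(f,q \right)} = 75$ ($L{\left(f,q \right)} = \left(-25\right) \left(-3\right) = 75$)
$u{\left(g \right)} = -5 + g^{2}$
$m{\left(T,W \right)} = 70 + T^{2}$ ($m{\left(T,W \right)} = \left(-5 + T^{2}\right) + 75 = 70 + T^{2}$)
$m{\left(r,R \right)} - \left(29 - 40\right) = \left(70 + \left(-44\right)^{2}\right) - \left(29 - 40\right) = \left(70 + 1936\right) - \left(29 - 40\right) = 2006 - -11 = 2006 + 11 = 2017$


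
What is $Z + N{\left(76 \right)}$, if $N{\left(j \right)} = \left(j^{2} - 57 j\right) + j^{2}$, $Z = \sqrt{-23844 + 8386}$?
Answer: $7220 + i \sqrt{15458} \approx 7220.0 + 124.33 i$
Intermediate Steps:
$Z = i \sqrt{15458}$ ($Z = \sqrt{-15458} = i \sqrt{15458} \approx 124.33 i$)
$N{\left(j \right)} = - 57 j + 2 j^{2}$
$Z + N{\left(76 \right)} = i \sqrt{15458} + 76 \left(-57 + 2 \cdot 76\right) = i \sqrt{15458} + 76 \left(-57 + 152\right) = i \sqrt{15458} + 76 \cdot 95 = i \sqrt{15458} + 7220 = 7220 + i \sqrt{15458}$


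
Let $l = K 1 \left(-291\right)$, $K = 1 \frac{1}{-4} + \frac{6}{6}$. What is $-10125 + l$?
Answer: $- \frac{41373}{4} \approx -10343.0$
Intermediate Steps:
$K = \frac{3}{4}$ ($K = 1 \left(- \frac{1}{4}\right) + 6 \cdot \frac{1}{6} = - \frac{1}{4} + 1 = \frac{3}{4} \approx 0.75$)
$l = - \frac{873}{4}$ ($l = \frac{3 \cdot 1 \left(-291\right)}{4} = \frac{3}{4} \left(-291\right) = - \frac{873}{4} \approx -218.25$)
$-10125 + l = -10125 - \frac{873}{4} = - \frac{41373}{4}$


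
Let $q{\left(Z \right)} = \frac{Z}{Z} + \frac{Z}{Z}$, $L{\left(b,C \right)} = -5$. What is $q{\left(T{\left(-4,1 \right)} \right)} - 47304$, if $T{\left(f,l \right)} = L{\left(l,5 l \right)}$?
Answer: $-47302$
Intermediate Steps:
$T{\left(f,l \right)} = -5$
$q{\left(Z \right)} = 2$ ($q{\left(Z \right)} = 1 + 1 = 2$)
$q{\left(T{\left(-4,1 \right)} \right)} - 47304 = 2 - 47304 = -47302$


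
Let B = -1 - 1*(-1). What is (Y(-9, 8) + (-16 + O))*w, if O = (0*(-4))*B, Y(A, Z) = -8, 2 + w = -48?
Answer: 1200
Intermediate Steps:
B = 0 (B = -1 + 1 = 0)
w = -50 (w = -2 - 48 = -50)
O = 0 (O = (0*(-4))*0 = 0*0 = 0)
(Y(-9, 8) + (-16 + O))*w = (-8 + (-16 + 0))*(-50) = (-8 - 16)*(-50) = -24*(-50) = 1200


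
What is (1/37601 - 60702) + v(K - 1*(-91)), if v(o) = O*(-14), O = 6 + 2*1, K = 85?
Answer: -2286667213/37601 ≈ -60814.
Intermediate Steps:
O = 8 (O = 6 + 2 = 8)
v(o) = -112 (v(o) = 8*(-14) = -112)
(1/37601 - 60702) + v(K - 1*(-91)) = (1/37601 - 60702) - 112 = -2282455901/37601 - 112 = -2286667213/37601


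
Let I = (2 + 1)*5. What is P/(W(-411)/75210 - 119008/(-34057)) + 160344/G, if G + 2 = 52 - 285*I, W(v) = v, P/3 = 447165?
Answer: 1612918310518192302/4195234524325 ≈ 3.8446e+5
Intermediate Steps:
P = 1341495 (P = 3*447165 = 1341495)
I = 15 (I = 3*5 = 15)
G = -4225 (G = -2 + (52 - 285*15) = -2 + (52 - 4275) = -2 - 4223 = -4225)
P/(W(-411)/75210 - 119008/(-34057)) + 160344/G = 1341495/(-411/75210 - 119008/(-34057)) + 160344/(-4225) = 1341495/(-411*1/75210 - 119008*(-1/34057)) + 160344*(-1/4225) = 1341495/(-137/25070 + 119008/34057) - 160344/4225 = 1341495/(2978864751/853808990) - 160344/4225 = 1341495*(853808990/2978864751) - 160344/4225 = 381793497013350/992954917 - 160344/4225 = 1612918310518192302/4195234524325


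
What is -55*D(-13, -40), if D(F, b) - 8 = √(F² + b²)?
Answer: -440 - 55*√1769 ≈ -2753.3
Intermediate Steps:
D(F, b) = 8 + √(F² + b²)
-55*D(-13, -40) = -55*(8 + √((-13)² + (-40)²)) = -55*(8 + √(169 + 1600)) = -55*(8 + √1769) = -440 - 55*√1769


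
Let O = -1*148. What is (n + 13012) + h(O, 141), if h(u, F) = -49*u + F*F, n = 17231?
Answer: 57376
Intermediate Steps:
O = -148
h(u, F) = F² - 49*u (h(u, F) = -49*u + F² = F² - 49*u)
(n + 13012) + h(O, 141) = (17231 + 13012) + (141² - 49*(-148)) = 30243 + (19881 + 7252) = 30243 + 27133 = 57376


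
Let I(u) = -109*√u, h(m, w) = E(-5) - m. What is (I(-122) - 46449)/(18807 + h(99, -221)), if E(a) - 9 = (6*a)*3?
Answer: -15483/6209 - 109*I*√122/18627 ≈ -2.4936 - 0.064634*I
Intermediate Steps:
E(a) = 9 + 18*a (E(a) = 9 + (6*a)*3 = 9 + 18*a)
h(m, w) = -81 - m (h(m, w) = (9 + 18*(-5)) - m = (9 - 90) - m = -81 - m)
(I(-122) - 46449)/(18807 + h(99, -221)) = (-109*I*√122 - 46449)/(18807 + (-81 - 1*99)) = (-109*I*√122 - 46449)/(18807 + (-81 - 99)) = (-109*I*√122 - 46449)/(18807 - 180) = (-46449 - 109*I*√122)/18627 = (-46449 - 109*I*√122)*(1/18627) = -15483/6209 - 109*I*√122/18627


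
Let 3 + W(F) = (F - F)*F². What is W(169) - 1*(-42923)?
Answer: 42920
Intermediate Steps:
W(F) = -3 (W(F) = -3 + (F - F)*F² = -3 + 0*F² = -3 + 0 = -3)
W(169) - 1*(-42923) = -3 - 1*(-42923) = -3 + 42923 = 42920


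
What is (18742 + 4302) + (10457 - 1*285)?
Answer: 33216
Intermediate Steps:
(18742 + 4302) + (10457 - 1*285) = 23044 + (10457 - 285) = 23044 + 10172 = 33216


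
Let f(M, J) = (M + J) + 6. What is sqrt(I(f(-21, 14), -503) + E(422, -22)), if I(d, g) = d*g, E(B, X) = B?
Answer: 5*sqrt(37) ≈ 30.414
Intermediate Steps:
f(M, J) = 6 + J + M (f(M, J) = (J + M) + 6 = 6 + J + M)
sqrt(I(f(-21, 14), -503) + E(422, -22)) = sqrt((6 + 14 - 21)*(-503) + 422) = sqrt(-1*(-503) + 422) = sqrt(503 + 422) = sqrt(925) = 5*sqrt(37)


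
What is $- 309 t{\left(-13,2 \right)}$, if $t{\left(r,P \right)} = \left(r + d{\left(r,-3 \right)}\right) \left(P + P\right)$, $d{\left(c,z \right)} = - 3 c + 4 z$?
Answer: $-17304$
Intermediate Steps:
$t{\left(r,P \right)} = 2 P \left(-12 - 2 r\right)$ ($t{\left(r,P \right)} = \left(r - \left(12 + 3 r\right)\right) \left(P + P\right) = \left(r - \left(12 + 3 r\right)\right) 2 P = \left(-12 - 2 r\right) 2 P = 2 P \left(-12 - 2 r\right)$)
$- 309 t{\left(-13,2 \right)} = - 309 \left(\left(-4\right) 2 \left(6 - 13\right)\right) = - 309 \left(\left(-4\right) 2 \left(-7\right)\right) = \left(-309\right) 56 = -17304$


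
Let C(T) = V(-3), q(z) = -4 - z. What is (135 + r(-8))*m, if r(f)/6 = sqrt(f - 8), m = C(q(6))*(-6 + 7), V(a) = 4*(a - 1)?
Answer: -2160 - 384*I ≈ -2160.0 - 384.0*I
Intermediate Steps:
V(a) = -4 + 4*a (V(a) = 4*(-1 + a) = -4 + 4*a)
C(T) = -16 (C(T) = -4 + 4*(-3) = -4 - 12 = -16)
m = -16 (m = -16*(-6 + 7) = -16*1 = -16)
r(f) = 6*sqrt(-8 + f) (r(f) = 6*sqrt(f - 8) = 6*sqrt(-8 + f))
(135 + r(-8))*m = (135 + 6*sqrt(-8 - 8))*(-16) = (135 + 6*sqrt(-16))*(-16) = (135 + 6*(4*I))*(-16) = (135 + 24*I)*(-16) = -2160 - 384*I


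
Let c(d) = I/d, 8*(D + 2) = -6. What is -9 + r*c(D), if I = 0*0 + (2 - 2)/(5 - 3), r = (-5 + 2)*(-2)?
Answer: -9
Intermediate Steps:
D = -11/4 (D = -2 + (⅛)*(-6) = -2 - ¾ = -11/4 ≈ -2.7500)
r = 6 (r = -3*(-2) = 6)
I = 0 (I = 0 + 0/2 = 0 + 0*(½) = 0 + 0 = 0)
c(d) = 0 (c(d) = 0/d = 0)
-9 + r*c(D) = -9 + 6*0 = -9 + 0 = -9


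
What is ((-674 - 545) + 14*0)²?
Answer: 1485961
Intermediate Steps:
((-674 - 545) + 14*0)² = (-1219 + 0)² = (-1219)² = 1485961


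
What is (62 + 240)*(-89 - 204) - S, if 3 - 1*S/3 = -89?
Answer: -88762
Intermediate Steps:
S = 276 (S = 9 - 3*(-89) = 9 + 267 = 276)
(62 + 240)*(-89 - 204) - S = (62 + 240)*(-89 - 204) - 1*276 = 302*(-293) - 276 = -88486 - 276 = -88762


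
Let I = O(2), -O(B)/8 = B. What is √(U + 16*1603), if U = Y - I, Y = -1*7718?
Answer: 3*√1994 ≈ 133.96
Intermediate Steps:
O(B) = -8*B
Y = -7718
I = -16 (I = -8*2 = -16)
U = -7702 (U = -7718 - 1*(-16) = -7718 + 16 = -7702)
√(U + 16*1603) = √(-7702 + 16*1603) = √(-7702 + 25648) = √17946 = 3*√1994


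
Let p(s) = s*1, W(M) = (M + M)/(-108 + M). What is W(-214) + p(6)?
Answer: 1180/161 ≈ 7.3292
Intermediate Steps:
W(M) = 2*M/(-108 + M) (W(M) = (2*M)/(-108 + M) = 2*M/(-108 + M))
p(s) = s
W(-214) + p(6) = 2*(-214)/(-108 - 214) + 6 = 2*(-214)/(-322) + 6 = 2*(-214)*(-1/322) + 6 = 214/161 + 6 = 1180/161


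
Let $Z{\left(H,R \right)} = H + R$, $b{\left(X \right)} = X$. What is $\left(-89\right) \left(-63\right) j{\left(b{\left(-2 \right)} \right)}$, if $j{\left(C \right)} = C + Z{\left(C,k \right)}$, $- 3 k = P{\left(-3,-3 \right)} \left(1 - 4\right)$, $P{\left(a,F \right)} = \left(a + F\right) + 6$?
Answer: $-22428$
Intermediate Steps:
$P{\left(a,F \right)} = 6 + F + a$ ($P{\left(a,F \right)} = \left(F + a\right) + 6 = 6 + F + a$)
$k = 0$ ($k = - \frac{\left(6 - 3 - 3\right) \left(1 - 4\right)}{3} = - \frac{0 \left(-3\right)}{3} = \left(- \frac{1}{3}\right) 0 = 0$)
$j{\left(C \right)} = 2 C$ ($j{\left(C \right)} = C + \left(C + 0\right) = C + C = 2 C$)
$\left(-89\right) \left(-63\right) j{\left(b{\left(-2 \right)} \right)} = \left(-89\right) \left(-63\right) 2 \left(-2\right) = 5607 \left(-4\right) = -22428$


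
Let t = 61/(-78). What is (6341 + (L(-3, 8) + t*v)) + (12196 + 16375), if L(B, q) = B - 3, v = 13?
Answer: 209375/6 ≈ 34896.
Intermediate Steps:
L(B, q) = -3 + B
t = -61/78 (t = 61*(-1/78) = -61/78 ≈ -0.78205)
(6341 + (L(-3, 8) + t*v)) + (12196 + 16375) = (6341 + ((-3 - 3) - 61/78*13)) + (12196 + 16375) = (6341 + (-6 - 61/6)) + 28571 = (6341 - 97/6) + 28571 = 37949/6 + 28571 = 209375/6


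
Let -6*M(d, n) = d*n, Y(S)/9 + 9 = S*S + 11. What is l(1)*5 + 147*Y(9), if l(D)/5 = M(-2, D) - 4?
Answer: 329152/3 ≈ 1.0972e+5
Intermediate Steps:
Y(S) = 18 + 9*S**2 (Y(S) = -81 + 9*(S*S + 11) = -81 + 9*(S**2 + 11) = -81 + 9*(11 + S**2) = -81 + (99 + 9*S**2) = 18 + 9*S**2)
M(d, n) = -d*n/6
l(D) = -20 + 5*D/3 (l(D) = 5*(-1/6*(-2)*D - 4) = 5*(D/3 - 4) = 5*(-4 + D/3) = -20 + 5*D/3)
l(1)*5 + 147*Y(9) = (-20 + (5/3)*1)*5 + 147*(18 + 9*9**2) = (-20 + 5/3)*5 + 147*(18 + 9*81) = -55/3*5 + 147*(18 + 729) = -275/3 + 147*747 = -275/3 + 109809 = 329152/3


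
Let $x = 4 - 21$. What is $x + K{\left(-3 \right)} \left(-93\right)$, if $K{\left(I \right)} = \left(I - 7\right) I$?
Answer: $-2807$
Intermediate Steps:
$K{\left(I \right)} = I \left(-7 + I\right)$ ($K{\left(I \right)} = \left(I - 7\right) I = \left(-7 + I\right) I = I \left(-7 + I\right)$)
$x = -17$ ($x = 4 - 21 = -17$)
$x + K{\left(-3 \right)} \left(-93\right) = -17 + - 3 \left(-7 - 3\right) \left(-93\right) = -17 + \left(-3\right) \left(-10\right) \left(-93\right) = -17 + 30 \left(-93\right) = -17 - 2790 = -2807$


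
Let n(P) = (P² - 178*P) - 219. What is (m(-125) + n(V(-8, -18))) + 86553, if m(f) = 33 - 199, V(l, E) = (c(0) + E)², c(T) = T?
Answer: 133472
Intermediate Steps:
V(l, E) = E² (V(l, E) = (0 + E)² = E²)
m(f) = -166
n(P) = -219 + P² - 178*P
(m(-125) + n(V(-8, -18))) + 86553 = (-166 + (-219 + ((-18)²)² - 178*(-18)²)) + 86553 = (-166 + (-219 + 324² - 178*324)) + 86553 = (-166 + (-219 + 104976 - 57672)) + 86553 = (-166 + 47085) + 86553 = 46919 + 86553 = 133472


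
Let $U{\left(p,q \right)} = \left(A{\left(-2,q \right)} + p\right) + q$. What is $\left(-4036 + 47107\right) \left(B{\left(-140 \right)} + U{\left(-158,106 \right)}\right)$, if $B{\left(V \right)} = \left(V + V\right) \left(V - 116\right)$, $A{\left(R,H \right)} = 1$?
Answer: $3085132659$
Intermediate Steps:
$B{\left(V \right)} = 2 V \left(-116 + V\right)$
$U{\left(p,q \right)} = 1 + p + q$ ($U{\left(p,q \right)} = \left(1 + p\right) + q = 1 + p + q$)
$\left(-4036 + 47107\right) \left(B{\left(-140 \right)} + U{\left(-158,106 \right)}\right) = \left(-4036 + 47107\right) \left(2 \left(-140\right) \left(-116 - 140\right) + \left(1 - 158 + 106\right)\right) = 43071 \left(2 \left(-140\right) \left(-256\right) - 51\right) = 43071 \left(71680 - 51\right) = 43071 \cdot 71629 = 3085132659$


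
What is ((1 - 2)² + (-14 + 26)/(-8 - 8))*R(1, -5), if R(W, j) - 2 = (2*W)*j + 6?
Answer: -½ ≈ -0.50000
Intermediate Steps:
R(W, j) = 8 + 2*W*j (R(W, j) = 2 + ((2*W)*j + 6) = 2 + (2*W*j + 6) = 2 + (6 + 2*W*j) = 8 + 2*W*j)
((1 - 2)² + (-14 + 26)/(-8 - 8))*R(1, -5) = ((1 - 2)² + (-14 + 26)/(-8 - 8))*(8 + 2*1*(-5)) = ((-1)² + 12/(-16))*(8 - 10) = (1 + 12*(-1/16))*(-2) = (1 - ¾)*(-2) = (¼)*(-2) = -½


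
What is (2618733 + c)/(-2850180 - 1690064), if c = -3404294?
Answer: 785561/4540244 ≈ 0.17302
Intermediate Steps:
(2618733 + c)/(-2850180 - 1690064) = (2618733 - 3404294)/(-2850180 - 1690064) = -785561/(-4540244) = -785561*(-1/4540244) = 785561/4540244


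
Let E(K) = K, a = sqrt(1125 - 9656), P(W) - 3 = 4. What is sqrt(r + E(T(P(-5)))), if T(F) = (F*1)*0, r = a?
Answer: 8531**(1/4)*sqrt(I) ≈ 6.7957 + 6.7957*I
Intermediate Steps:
P(W) = 7 (P(W) = 3 + 4 = 7)
a = I*sqrt(8531) (a = sqrt(-8531) = I*sqrt(8531) ≈ 92.363*I)
r = I*sqrt(8531) ≈ 92.363*I
T(F) = 0 (T(F) = F*0 = 0)
sqrt(r + E(T(P(-5)))) = sqrt(I*sqrt(8531) + 0) = sqrt(I*sqrt(8531)) = 8531**(1/4)*sqrt(I)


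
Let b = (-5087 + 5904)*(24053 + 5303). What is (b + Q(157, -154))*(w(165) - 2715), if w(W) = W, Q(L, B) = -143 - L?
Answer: -61158057600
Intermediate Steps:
b = 23983852 (b = 817*29356 = 23983852)
(b + Q(157, -154))*(w(165) - 2715) = (23983852 + (-143 - 1*157))*(165 - 2715) = (23983852 + (-143 - 157))*(-2550) = (23983852 - 300)*(-2550) = 23983552*(-2550) = -61158057600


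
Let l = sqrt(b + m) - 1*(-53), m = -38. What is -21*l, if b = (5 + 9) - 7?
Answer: -1113 - 21*I*sqrt(31) ≈ -1113.0 - 116.92*I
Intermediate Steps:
b = 7 (b = 14 - 7 = 7)
l = 53 + I*sqrt(31) (l = sqrt(7 - 38) - 1*(-53) = sqrt(-31) + 53 = I*sqrt(31) + 53 = 53 + I*sqrt(31) ≈ 53.0 + 5.5678*I)
-21*l = -21*(53 + I*sqrt(31)) = -1113 - 21*I*sqrt(31)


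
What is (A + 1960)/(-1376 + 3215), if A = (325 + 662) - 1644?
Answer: 1303/1839 ≈ 0.70854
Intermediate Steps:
A = -657 (A = 987 - 1644 = -657)
(A + 1960)/(-1376 + 3215) = (-657 + 1960)/(-1376 + 3215) = 1303/1839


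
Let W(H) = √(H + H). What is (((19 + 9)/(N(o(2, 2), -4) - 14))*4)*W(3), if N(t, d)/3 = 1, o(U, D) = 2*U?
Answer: -112*√6/11 ≈ -24.940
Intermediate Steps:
N(t, d) = 3 (N(t, d) = 3*1 = 3)
W(H) = √2*√H (W(H) = √(2*H) = √2*√H)
(((19 + 9)/(N(o(2, 2), -4) - 14))*4)*W(3) = (((19 + 9)/(3 - 14))*4)*(√2*√3) = ((28/(-11))*4)*√6 = ((28*(-1/11))*4)*√6 = (-28/11*4)*√6 = -112*√6/11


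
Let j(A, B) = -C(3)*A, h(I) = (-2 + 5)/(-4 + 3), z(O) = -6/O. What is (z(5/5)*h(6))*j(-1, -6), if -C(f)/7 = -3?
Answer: 378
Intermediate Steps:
C(f) = 21 (C(f) = -7*(-3) = 21)
h(I) = -3 (h(I) = 3/(-1) = 3*(-1) = -3)
j(A, B) = -21*A
(z(5/5)*h(6))*j(-1, -6) = (-6/1*(-3))*(-21*(-1)) = (-6/1*(-3))*21 = (-6*1*(-3))*21 = -6*(-3)*21 = 18*21 = 378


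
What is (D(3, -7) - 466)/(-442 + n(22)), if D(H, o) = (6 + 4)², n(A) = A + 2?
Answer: 183/209 ≈ 0.87560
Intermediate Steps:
n(A) = 2 + A
D(H, o) = 100 (D(H, o) = 10² = 100)
(D(3, -7) - 466)/(-442 + n(22)) = (100 - 466)/(-442 + (2 + 22)) = -366/(-442 + 24) = -366/(-418) = -366*(-1/418) = 183/209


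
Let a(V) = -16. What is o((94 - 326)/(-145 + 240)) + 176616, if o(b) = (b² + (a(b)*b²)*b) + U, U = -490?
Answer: 151210937218/857375 ≈ 1.7637e+5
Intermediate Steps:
o(b) = -490 + b² - 16*b³ (o(b) = (b² + (-16*b²)*b) - 490 = (b² - 16*b³) - 490 = -490 + b² - 16*b³)
o((94 - 326)/(-145 + 240)) + 176616 = (-490 + ((94 - 326)/(-145 + 240))² - 16*(94 - 326)³/(-145 + 240)³) + 176616 = (-490 + (-232/95)² - 16*(-232/95)³) + 176616 = (-490 + 53824/9025 - 16*(-12487168/857375)) + 176616 = (-490 + 53824/9025 + 199794688/857375) + 176616 = -215205782/857375 + 176616 = 151210937218/857375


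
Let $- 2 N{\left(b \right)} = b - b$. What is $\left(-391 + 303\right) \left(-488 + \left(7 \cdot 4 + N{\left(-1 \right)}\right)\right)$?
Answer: $40480$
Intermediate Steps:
$N{\left(b \right)} = 0$ ($N{\left(b \right)} = - \frac{b - b}{2} = \left(- \frac{1}{2}\right) 0 = 0$)
$\left(-391 + 303\right) \left(-488 + \left(7 \cdot 4 + N{\left(-1 \right)}\right)\right) = \left(-391 + 303\right) \left(-488 + \left(7 \cdot 4 + 0\right)\right) = - 88 \left(-488 + \left(28 + 0\right)\right) = - 88 \left(-488 + 28\right) = \left(-88\right) \left(-460\right) = 40480$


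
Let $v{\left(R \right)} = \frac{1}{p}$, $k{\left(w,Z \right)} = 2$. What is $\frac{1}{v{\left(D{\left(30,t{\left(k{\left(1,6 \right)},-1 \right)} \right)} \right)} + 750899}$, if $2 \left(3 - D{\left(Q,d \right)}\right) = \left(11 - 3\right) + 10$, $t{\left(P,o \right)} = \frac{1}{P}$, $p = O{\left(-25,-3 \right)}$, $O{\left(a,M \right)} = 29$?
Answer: $\frac{29}{21776072} \approx 1.3317 \cdot 10^{-6}$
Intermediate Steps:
$p = 29$
$D{\left(Q,d \right)} = -6$ ($D{\left(Q,d \right)} = 3 - \frac{\left(11 - 3\right) + 10}{2} = 3 - \frac{8 + 10}{2} = 3 - 9 = -6$)
$v{\left(R \right)} = \frac{1}{29}$
$\frac{1}{v{\left(D{\left(30,t{\left(k{\left(1,6 \right)},-1 \right)} \right)} \right)} + 750899} = \frac{1}{\frac{1}{29} + 750899} = \frac{1}{\frac{21776072}{29}} = \frac{29}{21776072}$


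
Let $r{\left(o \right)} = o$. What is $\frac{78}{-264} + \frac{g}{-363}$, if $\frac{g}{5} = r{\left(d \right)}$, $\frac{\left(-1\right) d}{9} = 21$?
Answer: $\frac{1117}{484} \approx 2.3078$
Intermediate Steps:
$d = -189$ ($d = \left(-9\right) 21 = -189$)
$g = -945$ ($g = 5 \left(-189\right) = -945$)
$\frac{78}{-264} + \frac{g}{-363} = \frac{78}{-264} - \frac{945}{-363} = 78 \left(- \frac{1}{264}\right) - - \frac{315}{121} = - \frac{13}{44} + \frac{315}{121} = \frac{1117}{484}$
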